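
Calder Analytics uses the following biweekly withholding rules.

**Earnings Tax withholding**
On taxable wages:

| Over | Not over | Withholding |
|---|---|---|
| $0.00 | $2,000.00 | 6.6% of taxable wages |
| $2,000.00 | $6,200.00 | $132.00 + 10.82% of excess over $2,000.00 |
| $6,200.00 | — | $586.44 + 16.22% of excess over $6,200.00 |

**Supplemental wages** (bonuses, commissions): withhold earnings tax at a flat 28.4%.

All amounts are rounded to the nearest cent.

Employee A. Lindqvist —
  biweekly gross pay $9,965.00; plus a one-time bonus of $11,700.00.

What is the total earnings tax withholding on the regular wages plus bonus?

Earnings Tax: taxable = $9,965.00
  $586.44 + 16.22% × ($9,965.00 − $6,200.00) = $586.44 + 16.22% × $3,765.00 = $1,197.12
Supplemental (28.4% flat on bonus): 28.4% × $11,700.00 = $3,322.80
Total earnings tax: $1,197.12 + $3,322.80 = $4,519.92

$4,519.92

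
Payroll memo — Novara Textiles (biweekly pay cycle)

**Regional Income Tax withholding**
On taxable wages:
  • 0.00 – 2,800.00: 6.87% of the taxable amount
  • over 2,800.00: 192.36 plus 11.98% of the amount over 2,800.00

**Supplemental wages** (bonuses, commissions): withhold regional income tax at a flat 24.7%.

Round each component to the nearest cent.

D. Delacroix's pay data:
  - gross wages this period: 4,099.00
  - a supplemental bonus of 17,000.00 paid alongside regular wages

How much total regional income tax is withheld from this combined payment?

Regional Income Tax: taxable = 4,099.00
  192.36 + 11.98% × (4,099.00 − 2,800.00) = 192.36 + 11.98% × 1,299.00 = 347.98
Supplemental (24.7% flat on bonus): 24.7% × 17,000.00 = 4,199.00
Total regional income tax: 347.98 + 4,199.00 = 4,546.98

4,546.98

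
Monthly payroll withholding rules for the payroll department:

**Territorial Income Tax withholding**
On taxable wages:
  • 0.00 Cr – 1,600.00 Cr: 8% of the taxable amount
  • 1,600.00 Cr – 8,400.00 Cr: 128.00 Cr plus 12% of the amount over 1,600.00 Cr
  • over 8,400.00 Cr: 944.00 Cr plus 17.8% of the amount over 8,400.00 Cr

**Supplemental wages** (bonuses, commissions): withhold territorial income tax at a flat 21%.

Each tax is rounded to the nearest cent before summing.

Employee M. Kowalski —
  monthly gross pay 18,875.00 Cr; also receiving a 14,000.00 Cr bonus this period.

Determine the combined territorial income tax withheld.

5,748.55 Cr

Territorial Income Tax: taxable = 18,875.00 Cr
  944.00 Cr + 17.8% × (18,875.00 Cr − 8,400.00 Cr) = 944.00 Cr + 17.8% × 10,475.00 Cr = 2,808.55 Cr
Supplemental (21% flat on bonus): 21% × 14,000.00 Cr = 2,940.00 Cr
Total territorial income tax: 2,808.55 Cr + 2,940.00 Cr = 5,748.55 Cr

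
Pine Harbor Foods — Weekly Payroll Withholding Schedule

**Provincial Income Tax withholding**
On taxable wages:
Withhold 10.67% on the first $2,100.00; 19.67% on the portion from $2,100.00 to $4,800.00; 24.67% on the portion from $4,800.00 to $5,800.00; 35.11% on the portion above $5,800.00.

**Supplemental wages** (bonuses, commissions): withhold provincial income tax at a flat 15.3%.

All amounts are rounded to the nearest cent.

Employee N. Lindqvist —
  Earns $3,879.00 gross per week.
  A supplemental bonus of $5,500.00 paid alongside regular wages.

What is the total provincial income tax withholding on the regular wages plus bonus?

$1,415.50

Provincial Income Tax: taxable = $3,879.00
  $224.07 + 19.67% × ($3,879.00 − $2,100.00) = $224.07 + 19.67% × $1,779.00 = $574.00
Supplemental (15.3% flat on bonus): 15.3% × $5,500.00 = $841.50
Total provincial income tax: $574.00 + $841.50 = $1,415.50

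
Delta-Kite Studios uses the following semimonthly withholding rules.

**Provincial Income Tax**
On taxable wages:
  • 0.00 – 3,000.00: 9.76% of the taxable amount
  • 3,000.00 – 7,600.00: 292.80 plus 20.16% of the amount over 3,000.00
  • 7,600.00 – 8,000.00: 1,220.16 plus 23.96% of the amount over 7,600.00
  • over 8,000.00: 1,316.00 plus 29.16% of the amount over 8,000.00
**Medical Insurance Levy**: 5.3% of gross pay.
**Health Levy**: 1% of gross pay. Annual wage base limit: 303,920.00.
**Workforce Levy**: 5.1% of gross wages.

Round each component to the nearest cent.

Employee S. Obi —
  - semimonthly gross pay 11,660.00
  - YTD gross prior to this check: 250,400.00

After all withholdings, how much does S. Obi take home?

Provincial Income Tax: taxable = 11,660.00
  1,316.00 + 29.16% × (11,660.00 − 8,000.00) = 1,316.00 + 29.16% × 3,660.00 = 2,383.26
Medical Insurance Levy: 5.3% × 11,660.00 = 617.98
Health Levy: 1% × 11,660.00 = 116.60
Workforce Levy: 5.1% × 11,660.00 = 594.66
Total withheld: 2,383.26 + 617.98 + 116.60 + 594.66 = 3,712.50
Net pay: 11,660.00 − 3,712.50 = 7,947.50

7,947.50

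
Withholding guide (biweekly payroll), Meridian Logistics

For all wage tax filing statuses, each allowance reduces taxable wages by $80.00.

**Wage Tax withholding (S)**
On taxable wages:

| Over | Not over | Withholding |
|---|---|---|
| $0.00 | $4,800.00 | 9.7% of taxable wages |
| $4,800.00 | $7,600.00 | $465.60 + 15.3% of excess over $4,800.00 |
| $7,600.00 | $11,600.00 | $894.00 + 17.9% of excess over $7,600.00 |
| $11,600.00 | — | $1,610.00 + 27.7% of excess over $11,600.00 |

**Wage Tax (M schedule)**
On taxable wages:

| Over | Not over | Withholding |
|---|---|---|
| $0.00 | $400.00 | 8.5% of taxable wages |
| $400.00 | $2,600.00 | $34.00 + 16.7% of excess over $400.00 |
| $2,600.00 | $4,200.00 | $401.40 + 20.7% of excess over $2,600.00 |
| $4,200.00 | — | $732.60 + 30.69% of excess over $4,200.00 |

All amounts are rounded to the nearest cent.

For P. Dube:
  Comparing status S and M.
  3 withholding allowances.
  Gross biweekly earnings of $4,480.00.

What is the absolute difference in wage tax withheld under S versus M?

$333.60

Wage Tax (S): taxable = $4,480.00 − 3×$80.00 = $4,240.00
  9.7% × $4,240.00 = $411.28
Wage Tax (M): taxable = $4,480.00 − 3×$80.00 = $4,240.00
  $732.60 + 30.69% × ($4,240.00 − $4,200.00) = $732.60 + 30.69% × $40.00 = $744.88
Difference: |$411.28 − $744.88| = $333.60 (higher under M)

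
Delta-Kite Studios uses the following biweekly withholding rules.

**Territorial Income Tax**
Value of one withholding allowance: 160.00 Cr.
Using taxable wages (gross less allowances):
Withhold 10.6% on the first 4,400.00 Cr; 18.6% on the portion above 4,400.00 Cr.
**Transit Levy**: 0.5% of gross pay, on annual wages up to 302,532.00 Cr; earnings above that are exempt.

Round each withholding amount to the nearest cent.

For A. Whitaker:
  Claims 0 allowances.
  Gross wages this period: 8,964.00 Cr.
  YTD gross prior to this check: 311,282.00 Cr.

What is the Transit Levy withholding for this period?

0.00 Cr

Transit Levy: YTD 311,282.00 Cr ≥ cap 302,532.00 Cr → 0.00 Cr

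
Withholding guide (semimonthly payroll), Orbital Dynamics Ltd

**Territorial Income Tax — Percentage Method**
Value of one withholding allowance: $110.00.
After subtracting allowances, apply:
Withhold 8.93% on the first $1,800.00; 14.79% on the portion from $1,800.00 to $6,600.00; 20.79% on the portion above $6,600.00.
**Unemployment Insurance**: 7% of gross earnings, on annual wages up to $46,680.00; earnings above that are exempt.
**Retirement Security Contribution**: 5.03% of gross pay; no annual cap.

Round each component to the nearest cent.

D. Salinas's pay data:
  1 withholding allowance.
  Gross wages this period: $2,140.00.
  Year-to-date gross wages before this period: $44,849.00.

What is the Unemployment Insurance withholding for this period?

$128.17

Unemployment Insurance: cap $46,680.00 − YTD $44,849.00 = $1,831.00 subject; 7% × $1,831.00 = $128.17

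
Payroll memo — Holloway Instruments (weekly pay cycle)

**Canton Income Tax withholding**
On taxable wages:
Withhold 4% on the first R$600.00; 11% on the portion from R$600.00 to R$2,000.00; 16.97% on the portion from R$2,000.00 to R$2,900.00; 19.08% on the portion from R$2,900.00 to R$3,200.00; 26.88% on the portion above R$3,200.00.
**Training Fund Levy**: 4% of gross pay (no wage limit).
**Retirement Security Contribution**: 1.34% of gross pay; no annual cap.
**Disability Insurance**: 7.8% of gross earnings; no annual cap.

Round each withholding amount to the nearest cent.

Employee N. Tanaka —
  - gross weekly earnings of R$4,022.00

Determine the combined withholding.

R$1,137.41

Canton Income Tax: taxable = R$4,022.00
  R$387.97 + 26.88% × (R$4,022.00 − R$3,200.00) = R$387.97 + 26.88% × R$822.00 = R$608.92
Training Fund Levy: 4% × R$4,022.00 = R$160.88
Retirement Security Contribution: 1.34% × R$4,022.00 = R$53.89
Disability Insurance: 7.8% × R$4,022.00 = R$313.72
Total: R$608.92 + R$160.88 + R$53.89 + R$313.72 = R$1,137.41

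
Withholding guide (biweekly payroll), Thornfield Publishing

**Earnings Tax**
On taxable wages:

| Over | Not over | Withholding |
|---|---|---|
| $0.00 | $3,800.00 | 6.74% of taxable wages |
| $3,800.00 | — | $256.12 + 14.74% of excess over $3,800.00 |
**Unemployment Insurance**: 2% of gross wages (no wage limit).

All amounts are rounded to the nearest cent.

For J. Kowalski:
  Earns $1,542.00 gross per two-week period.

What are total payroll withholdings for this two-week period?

$134.77

Earnings Tax: taxable = $1,542.00
  6.74% × $1,542.00 = $103.93
Unemployment Insurance: 2% × $1,542.00 = $30.84
Total: $103.93 + $30.84 = $134.77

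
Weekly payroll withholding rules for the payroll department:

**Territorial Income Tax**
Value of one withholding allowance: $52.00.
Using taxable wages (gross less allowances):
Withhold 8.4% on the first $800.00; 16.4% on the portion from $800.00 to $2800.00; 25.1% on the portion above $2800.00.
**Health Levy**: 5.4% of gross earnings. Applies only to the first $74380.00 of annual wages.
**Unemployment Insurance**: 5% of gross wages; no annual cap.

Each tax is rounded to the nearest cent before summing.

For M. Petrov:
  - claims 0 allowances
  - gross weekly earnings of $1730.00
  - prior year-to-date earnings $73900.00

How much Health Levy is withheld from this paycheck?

Health Levy: cap $74380.00 − YTD $73900.00 = $480.00 subject; 5.4% × $480.00 = $25.92

$25.92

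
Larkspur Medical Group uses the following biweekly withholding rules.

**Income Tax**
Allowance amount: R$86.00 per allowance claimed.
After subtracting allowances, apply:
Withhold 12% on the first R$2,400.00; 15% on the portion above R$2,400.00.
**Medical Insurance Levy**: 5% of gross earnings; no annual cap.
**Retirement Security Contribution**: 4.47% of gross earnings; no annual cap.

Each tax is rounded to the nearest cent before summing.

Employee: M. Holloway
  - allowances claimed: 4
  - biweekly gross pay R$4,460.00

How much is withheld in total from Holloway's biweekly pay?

Income Tax: taxable = R$4,460.00 − 4×R$86.00 = R$4,116.00
  R$288.00 + 15% × (R$4,116.00 − R$2,400.00) = R$288.00 + 15% × R$1,716.00 = R$545.40
Medical Insurance Levy: 5% × R$4,460.00 = R$223.00
Retirement Security Contribution: 4.47% × R$4,460.00 = R$199.36
Total: R$545.40 + R$223.00 + R$199.36 = R$967.76

R$967.76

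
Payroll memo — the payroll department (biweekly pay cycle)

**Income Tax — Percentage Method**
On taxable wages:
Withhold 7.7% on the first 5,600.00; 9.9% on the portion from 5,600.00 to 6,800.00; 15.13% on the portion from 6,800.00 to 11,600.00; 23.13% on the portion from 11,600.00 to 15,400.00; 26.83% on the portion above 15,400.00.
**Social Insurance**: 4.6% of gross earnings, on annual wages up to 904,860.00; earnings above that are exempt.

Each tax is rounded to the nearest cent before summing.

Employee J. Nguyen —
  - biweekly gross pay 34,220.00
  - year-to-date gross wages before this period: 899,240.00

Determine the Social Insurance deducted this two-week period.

258.52

Social Insurance: cap 904,860.00 − YTD 899,240.00 = 5,620.00 subject; 4.6% × 5,620.00 = 258.52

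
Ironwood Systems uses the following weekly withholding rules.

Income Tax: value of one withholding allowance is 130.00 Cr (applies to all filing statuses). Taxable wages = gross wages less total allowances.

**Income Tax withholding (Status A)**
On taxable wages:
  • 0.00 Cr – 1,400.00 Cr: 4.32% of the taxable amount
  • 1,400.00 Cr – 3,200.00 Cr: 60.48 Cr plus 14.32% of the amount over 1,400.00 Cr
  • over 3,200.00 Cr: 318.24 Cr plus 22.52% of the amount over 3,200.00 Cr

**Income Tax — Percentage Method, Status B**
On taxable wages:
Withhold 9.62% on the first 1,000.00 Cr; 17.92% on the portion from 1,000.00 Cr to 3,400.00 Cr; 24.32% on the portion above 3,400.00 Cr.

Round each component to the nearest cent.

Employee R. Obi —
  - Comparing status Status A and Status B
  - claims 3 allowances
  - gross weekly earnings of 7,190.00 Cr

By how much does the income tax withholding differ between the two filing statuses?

224.20 Cr

Income Tax (Status A): taxable = 7,190.00 Cr − 3×130.00 Cr = 6,800.00 Cr
  318.24 Cr + 22.52% × (6,800.00 Cr − 3,200.00 Cr) = 318.24 Cr + 22.52% × 3,600.00 Cr = 1,128.96 Cr
Income Tax (Status B): taxable = 7,190.00 Cr − 3×130.00 Cr = 6,800.00 Cr
  526.28 Cr + 24.32% × (6,800.00 Cr − 3,400.00 Cr) = 526.28 Cr + 24.32% × 3,400.00 Cr = 1,353.16 Cr
Difference: |1,128.96 Cr − 1,353.16 Cr| = 224.20 Cr (higher under Status B)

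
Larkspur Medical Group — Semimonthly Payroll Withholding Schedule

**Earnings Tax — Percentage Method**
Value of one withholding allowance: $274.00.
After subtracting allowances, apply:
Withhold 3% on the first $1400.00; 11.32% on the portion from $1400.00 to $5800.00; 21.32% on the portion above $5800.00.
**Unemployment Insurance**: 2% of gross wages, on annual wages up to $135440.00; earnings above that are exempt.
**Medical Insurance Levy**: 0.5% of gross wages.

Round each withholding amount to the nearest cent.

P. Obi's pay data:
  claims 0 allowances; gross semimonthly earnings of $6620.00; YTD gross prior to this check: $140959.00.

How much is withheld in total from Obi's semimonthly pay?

$748.00

Earnings Tax: taxable = $6620.00
  $540.08 + 21.32% × ($6620.00 − $5800.00) = $540.08 + 21.32% × $820.00 = $714.90
Unemployment Insurance: YTD $140959.00 ≥ cap $135440.00 → $0.00
Medical Insurance Levy: 0.5% × $6620.00 = $33.10
Total: $714.90 + $0.00 + $33.10 = $748.00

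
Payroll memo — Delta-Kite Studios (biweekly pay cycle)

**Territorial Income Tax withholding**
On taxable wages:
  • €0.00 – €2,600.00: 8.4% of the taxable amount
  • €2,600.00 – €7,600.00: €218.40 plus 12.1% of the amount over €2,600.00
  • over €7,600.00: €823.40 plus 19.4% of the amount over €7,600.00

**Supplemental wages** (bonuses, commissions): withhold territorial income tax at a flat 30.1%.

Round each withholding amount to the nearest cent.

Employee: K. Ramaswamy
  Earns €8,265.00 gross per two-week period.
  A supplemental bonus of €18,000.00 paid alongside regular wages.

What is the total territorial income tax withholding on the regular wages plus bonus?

Territorial Income Tax: taxable = €8,265.00
  €823.40 + 19.4% × (€8,265.00 − €7,600.00) = €823.40 + 19.4% × €665.00 = €952.41
Supplemental (30.1% flat on bonus): 30.1% × €18,000.00 = €5,418.00
Total territorial income tax: €952.41 + €5,418.00 = €6,370.41

€6,370.41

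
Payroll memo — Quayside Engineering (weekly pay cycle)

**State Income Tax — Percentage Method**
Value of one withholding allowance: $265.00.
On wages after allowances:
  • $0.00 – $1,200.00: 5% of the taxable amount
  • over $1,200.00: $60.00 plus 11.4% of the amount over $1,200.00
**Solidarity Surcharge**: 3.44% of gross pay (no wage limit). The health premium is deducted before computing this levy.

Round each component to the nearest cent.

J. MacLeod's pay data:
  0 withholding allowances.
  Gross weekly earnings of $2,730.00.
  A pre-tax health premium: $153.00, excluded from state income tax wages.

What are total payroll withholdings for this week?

State Income Tax: taxable = $2,730.00 − $153.00 = $2,577.00
  $60.00 + 11.4% × ($2,577.00 − $1,200.00) = $60.00 + 11.4% × $1,377.00 = $216.98
Solidarity Surcharge: 3.44% × $2,577.00 = $88.65
Total: $216.98 + $88.65 = $305.63

$305.63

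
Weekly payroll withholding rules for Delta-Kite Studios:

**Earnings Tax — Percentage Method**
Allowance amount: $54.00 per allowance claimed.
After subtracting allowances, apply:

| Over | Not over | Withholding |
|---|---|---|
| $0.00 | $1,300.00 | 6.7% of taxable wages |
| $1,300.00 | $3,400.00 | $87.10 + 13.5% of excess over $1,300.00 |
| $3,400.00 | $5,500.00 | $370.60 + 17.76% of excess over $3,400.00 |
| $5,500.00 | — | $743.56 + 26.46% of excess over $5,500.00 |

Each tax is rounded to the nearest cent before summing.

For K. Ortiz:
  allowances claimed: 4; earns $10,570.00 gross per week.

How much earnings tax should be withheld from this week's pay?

$2,027.93

Earnings Tax: taxable = $10,570.00 − 4×$54.00 = $10,354.00
  $743.56 + 26.46% × ($10,354.00 − $5,500.00) = $743.56 + 26.46% × $4,854.00 = $2,027.93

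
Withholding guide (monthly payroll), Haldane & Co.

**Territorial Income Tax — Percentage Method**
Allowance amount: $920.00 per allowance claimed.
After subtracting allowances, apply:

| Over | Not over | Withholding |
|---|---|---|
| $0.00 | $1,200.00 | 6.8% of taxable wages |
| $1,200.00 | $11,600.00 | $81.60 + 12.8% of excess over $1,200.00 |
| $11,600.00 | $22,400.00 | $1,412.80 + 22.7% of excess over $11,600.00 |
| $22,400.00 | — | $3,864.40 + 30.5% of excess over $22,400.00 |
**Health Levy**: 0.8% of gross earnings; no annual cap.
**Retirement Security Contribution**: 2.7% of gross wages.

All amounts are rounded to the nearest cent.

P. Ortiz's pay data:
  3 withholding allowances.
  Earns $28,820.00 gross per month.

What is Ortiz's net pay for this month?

$22,830.60

Territorial Income Tax: taxable = $28,820.00 − 3×$920.00 = $26,060.00
  $3,864.40 + 30.5% × ($26,060.00 − $22,400.00) = $3,864.40 + 30.5% × $3,660.00 = $4,980.70
Health Levy: 0.8% × $28,820.00 = $230.56
Retirement Security Contribution: 2.7% × $28,820.00 = $778.14
Total withheld: $4,980.70 + $230.56 + $778.14 = $5,989.40
Net pay: $28,820.00 − $5,989.40 = $22,830.60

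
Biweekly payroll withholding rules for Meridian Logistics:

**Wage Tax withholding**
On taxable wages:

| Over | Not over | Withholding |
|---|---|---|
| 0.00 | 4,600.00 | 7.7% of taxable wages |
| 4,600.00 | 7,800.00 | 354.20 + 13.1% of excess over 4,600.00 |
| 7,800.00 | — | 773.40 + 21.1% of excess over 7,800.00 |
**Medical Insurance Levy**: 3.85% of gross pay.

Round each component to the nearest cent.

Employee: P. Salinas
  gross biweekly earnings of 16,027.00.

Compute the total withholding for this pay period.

Wage Tax: taxable = 16,027.00
  773.40 + 21.1% × (16,027.00 − 7,800.00) = 773.40 + 21.1% × 8,227.00 = 2,509.30
Medical Insurance Levy: 3.85% × 16,027.00 = 617.04
Total: 2,509.30 + 617.04 = 3,126.34

3,126.34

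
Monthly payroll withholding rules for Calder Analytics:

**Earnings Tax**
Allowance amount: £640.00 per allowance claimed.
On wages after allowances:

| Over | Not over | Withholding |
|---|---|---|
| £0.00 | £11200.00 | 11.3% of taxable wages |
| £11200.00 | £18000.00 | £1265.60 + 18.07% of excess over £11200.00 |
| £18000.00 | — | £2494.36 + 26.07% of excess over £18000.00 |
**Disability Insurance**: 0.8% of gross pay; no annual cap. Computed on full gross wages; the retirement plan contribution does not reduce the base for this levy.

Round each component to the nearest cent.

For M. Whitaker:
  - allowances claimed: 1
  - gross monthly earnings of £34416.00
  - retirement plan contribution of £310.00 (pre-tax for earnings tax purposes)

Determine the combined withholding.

Earnings Tax: taxable = £34416.00 − £310.00 − 1×£640.00 = £33466.00
  £2494.36 + 26.07% × (£33466.00 − £18000.00) = £2494.36 + 26.07% × £15466.00 = £6526.35
Disability Insurance: 0.8% × £34416.00 = £275.33
Total: £6526.35 + £275.33 = £6801.68

£6801.68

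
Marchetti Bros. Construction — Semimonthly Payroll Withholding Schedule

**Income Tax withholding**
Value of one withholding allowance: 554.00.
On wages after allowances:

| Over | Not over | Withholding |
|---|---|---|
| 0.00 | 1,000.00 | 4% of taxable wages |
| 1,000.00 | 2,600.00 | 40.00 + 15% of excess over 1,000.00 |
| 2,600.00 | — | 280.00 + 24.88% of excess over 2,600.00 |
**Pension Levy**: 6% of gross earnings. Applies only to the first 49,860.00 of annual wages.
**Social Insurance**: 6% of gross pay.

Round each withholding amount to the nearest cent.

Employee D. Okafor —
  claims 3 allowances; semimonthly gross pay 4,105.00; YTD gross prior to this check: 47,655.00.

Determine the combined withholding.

Income Tax: taxable = 4,105.00 − 3×554.00 = 2,443.00
  40.00 + 15% × (2,443.00 − 1,000.00) = 40.00 + 15% × 1,443.00 = 256.45
Pension Levy: cap 49,860.00 − YTD 47,655.00 = 2,205.00 subject; 6% × 2,205.00 = 132.30
Social Insurance: 6% × 4,105.00 = 246.30
Total: 256.45 + 132.30 + 246.30 = 635.05

635.05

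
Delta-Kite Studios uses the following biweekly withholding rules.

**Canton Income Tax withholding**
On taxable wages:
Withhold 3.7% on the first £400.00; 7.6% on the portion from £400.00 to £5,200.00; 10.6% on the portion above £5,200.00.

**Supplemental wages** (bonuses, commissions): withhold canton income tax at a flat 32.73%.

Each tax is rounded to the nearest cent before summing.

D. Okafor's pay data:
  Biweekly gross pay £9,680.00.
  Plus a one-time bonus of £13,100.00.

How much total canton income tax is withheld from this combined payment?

£5,142.11

Canton Income Tax: taxable = £9,680.00
  £379.60 + 10.6% × (£9,680.00 − £5,200.00) = £379.60 + 10.6% × £4,480.00 = £854.48
Supplemental (32.73% flat on bonus): 32.73% × £13,100.00 = £4,287.63
Total canton income tax: £854.48 + £4,287.63 = £5,142.11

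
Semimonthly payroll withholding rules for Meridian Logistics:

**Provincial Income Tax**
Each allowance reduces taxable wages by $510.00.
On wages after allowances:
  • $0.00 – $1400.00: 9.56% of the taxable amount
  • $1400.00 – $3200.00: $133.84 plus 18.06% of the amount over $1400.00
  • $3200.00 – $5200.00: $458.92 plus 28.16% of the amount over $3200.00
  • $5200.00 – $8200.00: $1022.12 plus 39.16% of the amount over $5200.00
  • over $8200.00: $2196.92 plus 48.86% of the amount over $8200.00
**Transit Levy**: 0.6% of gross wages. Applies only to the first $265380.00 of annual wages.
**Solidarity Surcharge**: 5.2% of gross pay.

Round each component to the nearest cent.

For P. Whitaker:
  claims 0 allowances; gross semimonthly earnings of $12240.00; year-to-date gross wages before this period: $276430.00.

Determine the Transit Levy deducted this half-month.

$0.00

Transit Levy: YTD $276430.00 ≥ cap $265380.00 → $0.00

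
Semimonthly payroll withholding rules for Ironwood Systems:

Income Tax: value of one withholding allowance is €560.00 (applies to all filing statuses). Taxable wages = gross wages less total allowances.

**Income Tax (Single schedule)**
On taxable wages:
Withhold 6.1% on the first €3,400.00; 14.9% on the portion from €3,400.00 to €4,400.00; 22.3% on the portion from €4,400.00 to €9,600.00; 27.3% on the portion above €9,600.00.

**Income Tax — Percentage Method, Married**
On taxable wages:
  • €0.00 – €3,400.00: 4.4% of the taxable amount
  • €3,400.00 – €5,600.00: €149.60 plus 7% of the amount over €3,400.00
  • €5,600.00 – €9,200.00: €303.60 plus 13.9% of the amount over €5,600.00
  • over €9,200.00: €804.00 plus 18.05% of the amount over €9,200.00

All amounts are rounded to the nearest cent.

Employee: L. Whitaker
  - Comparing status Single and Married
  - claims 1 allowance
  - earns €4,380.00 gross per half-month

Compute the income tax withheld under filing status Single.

€269.98

Income Tax (Single): taxable = €4,380.00 − 1×€560.00 = €3,820.00
  €207.40 + 14.9% × (€3,820.00 − €3,400.00) = €207.40 + 14.9% × €420.00 = €269.98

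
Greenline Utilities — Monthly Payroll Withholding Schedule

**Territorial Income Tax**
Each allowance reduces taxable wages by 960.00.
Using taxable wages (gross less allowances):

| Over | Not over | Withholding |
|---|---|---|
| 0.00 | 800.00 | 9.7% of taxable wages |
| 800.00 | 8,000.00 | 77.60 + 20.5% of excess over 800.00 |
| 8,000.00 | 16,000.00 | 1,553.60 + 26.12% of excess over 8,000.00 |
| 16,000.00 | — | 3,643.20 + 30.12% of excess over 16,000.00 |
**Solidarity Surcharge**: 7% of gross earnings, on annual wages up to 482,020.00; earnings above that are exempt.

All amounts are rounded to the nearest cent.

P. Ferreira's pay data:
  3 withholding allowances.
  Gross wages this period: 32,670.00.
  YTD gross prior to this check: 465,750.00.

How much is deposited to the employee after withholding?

Territorial Income Tax: taxable = 32,670.00 − 3×960.00 = 29,790.00
  3,643.20 + 30.12% × (29,790.00 − 16,000.00) = 3,643.20 + 30.12% × 13,790.00 = 7,796.75
Solidarity Surcharge: cap 482,020.00 − YTD 465,750.00 = 16,270.00 subject; 7% × 16,270.00 = 1,138.90
Total withheld: 7,796.75 + 1,138.90 = 8,935.65
Net pay: 32,670.00 − 8,935.65 = 23,734.35

23,734.35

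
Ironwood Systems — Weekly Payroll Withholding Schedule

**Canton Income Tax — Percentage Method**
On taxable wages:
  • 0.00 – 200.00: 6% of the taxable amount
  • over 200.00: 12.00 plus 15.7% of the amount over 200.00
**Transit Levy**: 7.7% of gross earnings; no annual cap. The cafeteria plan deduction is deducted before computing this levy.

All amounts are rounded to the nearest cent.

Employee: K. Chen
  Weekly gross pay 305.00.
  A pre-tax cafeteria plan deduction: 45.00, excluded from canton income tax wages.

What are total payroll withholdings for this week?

41.44

Canton Income Tax: taxable = 305.00 − 45.00 = 260.00
  12.00 + 15.7% × (260.00 − 200.00) = 12.00 + 15.7% × 60.00 = 21.42
Transit Levy: 7.7% × 260.00 = 20.02
Total: 21.42 + 20.02 = 41.44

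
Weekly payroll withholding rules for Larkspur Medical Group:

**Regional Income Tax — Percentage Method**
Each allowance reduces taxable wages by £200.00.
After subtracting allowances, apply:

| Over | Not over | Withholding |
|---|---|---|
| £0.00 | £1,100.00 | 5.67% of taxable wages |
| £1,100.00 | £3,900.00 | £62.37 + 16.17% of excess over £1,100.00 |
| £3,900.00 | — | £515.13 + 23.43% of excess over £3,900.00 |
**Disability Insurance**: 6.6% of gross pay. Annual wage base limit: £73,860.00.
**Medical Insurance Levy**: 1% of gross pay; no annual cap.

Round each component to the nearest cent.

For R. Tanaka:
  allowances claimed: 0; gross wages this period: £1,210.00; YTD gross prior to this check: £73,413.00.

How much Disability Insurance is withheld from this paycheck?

Disability Insurance: cap £73,860.00 − YTD £73,413.00 = £447.00 subject; 6.6% × £447.00 = £29.50

£29.50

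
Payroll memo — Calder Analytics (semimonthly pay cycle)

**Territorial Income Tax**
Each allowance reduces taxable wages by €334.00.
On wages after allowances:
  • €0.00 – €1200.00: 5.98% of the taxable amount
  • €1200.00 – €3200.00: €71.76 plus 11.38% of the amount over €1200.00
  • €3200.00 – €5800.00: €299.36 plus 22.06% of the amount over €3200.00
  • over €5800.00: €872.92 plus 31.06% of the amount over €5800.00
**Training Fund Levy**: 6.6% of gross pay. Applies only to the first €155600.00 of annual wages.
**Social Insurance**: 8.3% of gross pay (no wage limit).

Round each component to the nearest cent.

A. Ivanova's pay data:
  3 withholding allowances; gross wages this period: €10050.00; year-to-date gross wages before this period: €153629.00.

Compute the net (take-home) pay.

Territorial Income Tax: taxable = €10050.00 − 3×€334.00 = €9048.00
  €872.92 + 31.06% × (€9048.00 − €5800.00) = €872.92 + 31.06% × €3248.00 = €1881.75
Training Fund Levy: cap €155600.00 − YTD €153629.00 = €1971.00 subject; 6.6% × €1971.00 = €130.09
Social Insurance: 8.3% × €10050.00 = €834.15
Total withheld: €1881.75 + €130.09 + €834.15 = €2845.99
Net pay: €10050.00 − €2845.99 = €7204.01

€7204.01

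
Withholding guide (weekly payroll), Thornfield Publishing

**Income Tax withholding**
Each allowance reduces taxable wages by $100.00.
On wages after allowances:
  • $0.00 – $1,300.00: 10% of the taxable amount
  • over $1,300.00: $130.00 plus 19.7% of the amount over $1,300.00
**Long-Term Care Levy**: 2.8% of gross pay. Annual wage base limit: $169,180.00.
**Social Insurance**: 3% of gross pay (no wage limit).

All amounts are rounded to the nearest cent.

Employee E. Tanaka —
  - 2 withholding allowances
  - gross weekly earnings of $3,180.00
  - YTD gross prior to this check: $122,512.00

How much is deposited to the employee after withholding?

Income Tax: taxable = $3,180.00 − 2×$100.00 = $2,980.00
  $130.00 + 19.7% × ($2,980.00 − $1,300.00) = $130.00 + 19.7% × $1,680.00 = $460.96
Long-Term Care Levy: 2.8% × $3,180.00 = $89.04
Social Insurance: 3% × $3,180.00 = $95.40
Total withheld: $460.96 + $89.04 + $95.40 = $645.40
Net pay: $3,180.00 − $645.40 = $2,534.60

$2,534.60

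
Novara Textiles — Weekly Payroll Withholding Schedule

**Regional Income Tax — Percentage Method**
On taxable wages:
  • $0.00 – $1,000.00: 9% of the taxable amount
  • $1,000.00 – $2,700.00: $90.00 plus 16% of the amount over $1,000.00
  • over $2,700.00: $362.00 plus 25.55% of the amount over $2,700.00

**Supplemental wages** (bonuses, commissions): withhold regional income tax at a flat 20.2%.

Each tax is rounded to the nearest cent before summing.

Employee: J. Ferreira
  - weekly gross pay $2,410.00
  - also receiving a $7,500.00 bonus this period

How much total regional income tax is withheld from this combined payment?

Regional Income Tax: taxable = $2,410.00
  $90.00 + 16% × ($2,410.00 − $1,000.00) = $90.00 + 16% × $1,410.00 = $315.60
Supplemental (20.2% flat on bonus): 20.2% × $7,500.00 = $1,515.00
Total regional income tax: $315.60 + $1,515.00 = $1,830.60

$1,830.60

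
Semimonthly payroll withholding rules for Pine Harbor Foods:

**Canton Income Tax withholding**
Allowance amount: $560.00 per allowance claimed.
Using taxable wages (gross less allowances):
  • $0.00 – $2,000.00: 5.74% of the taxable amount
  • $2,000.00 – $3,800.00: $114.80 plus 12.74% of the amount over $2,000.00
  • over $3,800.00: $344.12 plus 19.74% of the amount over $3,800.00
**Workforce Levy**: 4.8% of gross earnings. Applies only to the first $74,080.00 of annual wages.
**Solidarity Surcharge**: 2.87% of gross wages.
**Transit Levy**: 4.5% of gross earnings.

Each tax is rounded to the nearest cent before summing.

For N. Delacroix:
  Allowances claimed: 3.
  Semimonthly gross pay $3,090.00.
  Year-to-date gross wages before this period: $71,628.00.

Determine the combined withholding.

$426.36

Canton Income Tax: taxable = $3,090.00 − 3×$560.00 = $1,410.00
  5.74% × $1,410.00 = $80.93
Workforce Levy: cap $74,080.00 − YTD $71,628.00 = $2,452.00 subject; 4.8% × $2,452.00 = $117.70
Solidarity Surcharge: 2.87% × $3,090.00 = $88.68
Transit Levy: 4.5% × $3,090.00 = $139.05
Total: $80.93 + $117.70 + $88.68 + $139.05 = $426.36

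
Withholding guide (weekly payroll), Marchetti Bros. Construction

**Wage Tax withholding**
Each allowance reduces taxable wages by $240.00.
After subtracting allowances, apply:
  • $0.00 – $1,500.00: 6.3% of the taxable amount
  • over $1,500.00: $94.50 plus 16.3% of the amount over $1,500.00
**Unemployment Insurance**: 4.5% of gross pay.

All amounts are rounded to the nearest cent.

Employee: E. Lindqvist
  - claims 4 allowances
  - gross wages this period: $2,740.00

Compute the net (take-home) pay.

Wage Tax: taxable = $2,740.00 − 4×$240.00 = $1,780.00
  $94.50 + 16.3% × ($1,780.00 − $1,500.00) = $94.50 + 16.3% × $280.00 = $140.14
Unemployment Insurance: 4.5% × $2,740.00 = $123.30
Total withheld: $140.14 + $123.30 = $263.44
Net pay: $2,740.00 − $263.44 = $2,476.56

$2,476.56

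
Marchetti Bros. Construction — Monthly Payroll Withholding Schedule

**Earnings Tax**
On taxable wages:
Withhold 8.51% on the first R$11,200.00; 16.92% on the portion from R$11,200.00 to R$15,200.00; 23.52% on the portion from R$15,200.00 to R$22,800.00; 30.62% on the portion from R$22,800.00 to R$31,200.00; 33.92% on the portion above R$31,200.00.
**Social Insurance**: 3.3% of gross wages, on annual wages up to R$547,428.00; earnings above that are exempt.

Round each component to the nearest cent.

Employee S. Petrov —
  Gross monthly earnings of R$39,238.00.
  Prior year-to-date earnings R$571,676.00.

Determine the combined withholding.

R$8,716.01

Earnings Tax: taxable = R$39,238.00
  R$5,989.52 + 33.92% × (R$39,238.00 − R$31,200.00) = R$5,989.52 + 33.92% × R$8,038.00 = R$8,716.01
Social Insurance: YTD R$571,676.00 ≥ cap R$547,428.00 → R$0.00
Total: R$8,716.01 + R$0.00 = R$8,716.01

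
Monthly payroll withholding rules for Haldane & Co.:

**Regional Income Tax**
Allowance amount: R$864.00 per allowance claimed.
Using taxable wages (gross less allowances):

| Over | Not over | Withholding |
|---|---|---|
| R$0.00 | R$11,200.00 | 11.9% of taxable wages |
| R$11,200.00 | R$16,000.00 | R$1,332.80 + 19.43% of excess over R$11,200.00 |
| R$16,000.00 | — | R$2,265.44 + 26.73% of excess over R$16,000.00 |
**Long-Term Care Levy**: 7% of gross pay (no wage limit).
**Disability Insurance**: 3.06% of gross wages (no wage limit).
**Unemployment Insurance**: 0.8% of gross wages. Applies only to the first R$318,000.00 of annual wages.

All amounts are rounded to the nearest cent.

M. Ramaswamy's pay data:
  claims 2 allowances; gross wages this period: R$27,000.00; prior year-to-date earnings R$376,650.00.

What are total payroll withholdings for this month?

R$7,460.05

Regional Income Tax: taxable = R$27,000.00 − 2×R$864.00 = R$25,272.00
  R$2,265.44 + 26.73% × (R$25,272.00 − R$16,000.00) = R$2,265.44 + 26.73% × R$9,272.00 = R$4,743.85
Long-Term Care Levy: 7% × R$27,000.00 = R$1,890.00
Disability Insurance: 3.06% × R$27,000.00 = R$826.20
Unemployment Insurance: YTD R$376,650.00 ≥ cap R$318,000.00 → R$0.00
Total: R$4,743.85 + R$1,890.00 + R$826.20 + R$0.00 = R$7,460.05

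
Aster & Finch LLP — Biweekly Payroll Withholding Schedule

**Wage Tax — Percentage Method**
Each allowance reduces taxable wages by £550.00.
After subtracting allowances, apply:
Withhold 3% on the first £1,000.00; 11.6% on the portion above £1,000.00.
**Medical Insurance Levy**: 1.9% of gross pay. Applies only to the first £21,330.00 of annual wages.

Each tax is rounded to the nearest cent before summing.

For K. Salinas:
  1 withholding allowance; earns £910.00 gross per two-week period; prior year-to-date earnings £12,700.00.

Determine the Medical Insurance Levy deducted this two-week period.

Medical Insurance Levy: 1.9% × £910.00 = £17.29

£17.29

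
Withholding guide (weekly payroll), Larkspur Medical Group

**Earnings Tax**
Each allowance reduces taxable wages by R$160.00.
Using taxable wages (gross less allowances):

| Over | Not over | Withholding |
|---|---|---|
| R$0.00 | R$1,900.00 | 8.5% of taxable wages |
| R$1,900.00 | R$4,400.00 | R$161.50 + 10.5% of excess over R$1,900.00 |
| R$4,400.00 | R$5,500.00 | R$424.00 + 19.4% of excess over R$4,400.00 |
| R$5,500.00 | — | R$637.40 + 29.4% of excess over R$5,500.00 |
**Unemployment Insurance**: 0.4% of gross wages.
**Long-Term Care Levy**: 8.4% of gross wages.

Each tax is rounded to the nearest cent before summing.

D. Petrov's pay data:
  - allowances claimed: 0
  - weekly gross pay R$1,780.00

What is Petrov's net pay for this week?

Earnings Tax: taxable = R$1,780.00
  8.5% × R$1,780.00 = R$151.30
Unemployment Insurance: 0.4% × R$1,780.00 = R$7.12
Long-Term Care Levy: 8.4% × R$1,780.00 = R$149.52
Total withheld: R$151.30 + R$7.12 + R$149.52 = R$307.94
Net pay: R$1,780.00 − R$307.94 = R$1,472.06

R$1,472.06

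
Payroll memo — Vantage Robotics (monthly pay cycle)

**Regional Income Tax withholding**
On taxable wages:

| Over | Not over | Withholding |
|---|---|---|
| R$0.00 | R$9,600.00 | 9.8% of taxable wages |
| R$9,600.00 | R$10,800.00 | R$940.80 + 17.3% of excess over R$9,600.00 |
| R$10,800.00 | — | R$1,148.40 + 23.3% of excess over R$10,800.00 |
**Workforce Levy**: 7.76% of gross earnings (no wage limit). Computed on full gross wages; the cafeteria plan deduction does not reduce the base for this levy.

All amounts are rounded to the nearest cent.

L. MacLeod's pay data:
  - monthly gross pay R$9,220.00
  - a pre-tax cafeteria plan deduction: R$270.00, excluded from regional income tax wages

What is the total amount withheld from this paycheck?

R$1,592.57

Regional Income Tax: taxable = R$9,220.00 − R$270.00 = R$8,950.00
  9.8% × R$8,950.00 = R$877.10
Workforce Levy: 7.76% × R$9,220.00 = R$715.47
Total: R$877.10 + R$715.47 = R$1,592.57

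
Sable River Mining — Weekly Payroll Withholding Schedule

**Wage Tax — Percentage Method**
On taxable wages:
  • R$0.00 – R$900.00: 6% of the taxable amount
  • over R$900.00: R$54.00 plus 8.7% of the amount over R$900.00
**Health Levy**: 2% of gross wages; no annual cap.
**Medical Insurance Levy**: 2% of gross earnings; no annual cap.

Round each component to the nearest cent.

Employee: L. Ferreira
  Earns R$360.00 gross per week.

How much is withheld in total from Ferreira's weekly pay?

Wage Tax: taxable = R$360.00
  6% × R$360.00 = R$21.60
Health Levy: 2% × R$360.00 = R$7.20
Medical Insurance Levy: 2% × R$360.00 = R$7.20
Total: R$21.60 + R$7.20 + R$7.20 = R$36.00

R$36.00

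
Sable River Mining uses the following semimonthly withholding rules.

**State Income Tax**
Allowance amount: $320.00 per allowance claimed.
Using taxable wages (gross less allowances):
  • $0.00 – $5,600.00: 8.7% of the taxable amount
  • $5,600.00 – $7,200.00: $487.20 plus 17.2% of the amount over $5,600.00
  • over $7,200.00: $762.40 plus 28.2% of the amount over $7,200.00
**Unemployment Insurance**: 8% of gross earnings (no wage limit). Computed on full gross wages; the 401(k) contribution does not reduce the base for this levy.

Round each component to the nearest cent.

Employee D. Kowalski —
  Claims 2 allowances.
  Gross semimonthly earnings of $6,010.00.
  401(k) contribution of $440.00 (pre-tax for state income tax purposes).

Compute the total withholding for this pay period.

$909.71

State Income Tax: taxable = $6,010.00 − $440.00 − 2×$320.00 = $4,930.00
  8.7% × $4,930.00 = $428.91
Unemployment Insurance: 8% × $6,010.00 = $480.80
Total: $428.91 + $480.80 = $909.71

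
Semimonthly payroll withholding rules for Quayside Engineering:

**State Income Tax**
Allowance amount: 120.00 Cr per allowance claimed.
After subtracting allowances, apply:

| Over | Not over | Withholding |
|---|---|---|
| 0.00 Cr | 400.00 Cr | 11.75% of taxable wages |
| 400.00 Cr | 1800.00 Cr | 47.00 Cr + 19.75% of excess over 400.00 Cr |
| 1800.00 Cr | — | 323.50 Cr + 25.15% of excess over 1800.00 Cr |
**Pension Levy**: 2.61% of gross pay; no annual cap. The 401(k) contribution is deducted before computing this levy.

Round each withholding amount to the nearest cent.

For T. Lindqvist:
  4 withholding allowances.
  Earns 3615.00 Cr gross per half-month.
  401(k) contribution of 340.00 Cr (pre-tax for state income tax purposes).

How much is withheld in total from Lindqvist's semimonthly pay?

659.22 Cr

State Income Tax: taxable = 3615.00 Cr − 340.00 Cr − 4×120.00 Cr = 2795.00 Cr
  323.50 Cr + 25.15% × (2795.00 Cr − 1800.00 Cr) = 323.50 Cr + 25.15% × 995.00 Cr = 573.74 Cr
Pension Levy: 2.61% × 3275.00 Cr = 85.48 Cr
Total: 573.74 Cr + 85.48 Cr = 659.22 Cr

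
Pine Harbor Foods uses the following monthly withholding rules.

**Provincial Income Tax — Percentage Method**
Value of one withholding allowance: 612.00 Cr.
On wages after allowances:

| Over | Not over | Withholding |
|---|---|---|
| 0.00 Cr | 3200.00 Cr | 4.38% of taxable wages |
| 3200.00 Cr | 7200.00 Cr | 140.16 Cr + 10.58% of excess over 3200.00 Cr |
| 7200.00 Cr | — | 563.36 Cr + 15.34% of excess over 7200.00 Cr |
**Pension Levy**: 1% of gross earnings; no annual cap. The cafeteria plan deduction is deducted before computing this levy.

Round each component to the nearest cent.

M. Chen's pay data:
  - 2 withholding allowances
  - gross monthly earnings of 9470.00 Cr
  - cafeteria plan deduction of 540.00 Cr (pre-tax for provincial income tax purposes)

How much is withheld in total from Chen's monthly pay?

730.28 Cr

Provincial Income Tax: taxable = 9470.00 Cr − 540.00 Cr − 2×612.00 Cr = 7706.00 Cr
  563.36 Cr + 15.34% × (7706.00 Cr − 7200.00 Cr) = 563.36 Cr + 15.34% × 506.00 Cr = 640.98 Cr
Pension Levy: 1% × 8930.00 Cr = 89.30 Cr
Total: 640.98 Cr + 89.30 Cr = 730.28 Cr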